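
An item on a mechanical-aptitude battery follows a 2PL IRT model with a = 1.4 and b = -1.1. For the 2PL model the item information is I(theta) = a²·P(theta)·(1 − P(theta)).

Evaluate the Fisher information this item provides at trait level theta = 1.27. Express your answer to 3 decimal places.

P = 1/(1+e^{-3.3180}) = 0.9650
P(1−P) = 0.9650 × 0.0350 = 0.0337
I = a² × P(1−P) = 1.4² × 0.0337 = 0.06612

0.066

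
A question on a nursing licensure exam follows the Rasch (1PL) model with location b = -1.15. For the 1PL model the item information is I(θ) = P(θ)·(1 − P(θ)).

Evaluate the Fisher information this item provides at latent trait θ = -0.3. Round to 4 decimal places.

P = 1/(1+e^{-0.8500}) = 0.7006
P(1−P) = 0.7006 × 0.2994 = 0.2098
I = P(1−P) = 0.20977

0.2098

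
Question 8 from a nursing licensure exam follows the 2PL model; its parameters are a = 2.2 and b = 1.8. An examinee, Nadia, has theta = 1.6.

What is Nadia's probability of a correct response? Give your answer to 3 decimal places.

P(theta) = 1 / (1 + exp(−a(theta − b)))
Exponent: 2.2 × (1.6 − 1.8) = -0.4400
1/(1 + e^{0.4400}) = 0.3917

0.392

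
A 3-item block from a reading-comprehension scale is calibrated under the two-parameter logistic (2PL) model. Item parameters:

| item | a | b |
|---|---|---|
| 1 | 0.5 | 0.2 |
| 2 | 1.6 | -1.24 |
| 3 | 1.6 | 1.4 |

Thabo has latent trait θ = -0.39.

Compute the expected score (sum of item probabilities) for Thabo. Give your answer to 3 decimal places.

P(θ) = 1 / (1 + exp(−a(θ − b)))
P_1 = 1/(1+e^{0.2950}) = 0.4268
P_2 = 1/(1+e^{-1.3600}) = 0.7958
P_3 = 1/(1+e^{2.8640}) = 0.0540
E[score] = 0.4268 + 0.7958 + 0.0540 = 1.2765

1.277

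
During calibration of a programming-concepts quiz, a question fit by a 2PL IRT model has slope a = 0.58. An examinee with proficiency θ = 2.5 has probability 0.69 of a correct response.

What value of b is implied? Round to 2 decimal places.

1.12

P(θ) = 1 / (1 + exp(−a(θ − b)))
logit(0.69) = ln(0.69/0.31) = 0.8001
b = θ − logit/(a) = 2.5 − 0.8001/0.5800 = 1.1205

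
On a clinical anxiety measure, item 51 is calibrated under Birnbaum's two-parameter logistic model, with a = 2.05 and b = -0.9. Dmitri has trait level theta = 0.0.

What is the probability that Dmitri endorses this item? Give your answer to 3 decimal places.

P(theta) = 1 / (1 + exp(−a(theta − b)))
Exponent: 2.05 × (0.0 − (-0.9)) = 1.8450
1/(1 + e^{-1.8450}) = 0.8635

0.864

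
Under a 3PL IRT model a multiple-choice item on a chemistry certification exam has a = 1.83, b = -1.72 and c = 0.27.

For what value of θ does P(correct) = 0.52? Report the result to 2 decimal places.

P(θ) = c + (1 − c) · 1 / (1 + exp(−a(θ − b)))
Remove guessing floor: (0.52 − 0.27)/(1 − 0.27) = 0.3425
logit = ln(0.3425/0.6575) = -0.6523
θ = b + logit/(a) = -1.72 + (-0.6523)/1.8300 = -2.0765

-2.08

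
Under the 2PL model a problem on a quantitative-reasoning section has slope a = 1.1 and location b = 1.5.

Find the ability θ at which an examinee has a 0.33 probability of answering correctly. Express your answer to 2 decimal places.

P(θ) = 1 / (1 + exp(−a(θ − b)))
logit = ln(0.3300/0.6700) = -0.7082
θ = b + logit/(a) = 1.5 + (-0.7082)/1.1000 = 0.8562

0.86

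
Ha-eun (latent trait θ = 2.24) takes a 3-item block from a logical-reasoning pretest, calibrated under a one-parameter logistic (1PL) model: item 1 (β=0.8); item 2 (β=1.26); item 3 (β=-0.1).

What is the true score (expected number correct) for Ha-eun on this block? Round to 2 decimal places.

P(θ) = 1 / (1 + exp(−(θ − β)))
P_1 = 1/(1+e^{-1.4400}) = 0.8085
P_2 = 1/(1+e^{-0.9800}) = 0.7271
P_3 = 1/(1+e^{-2.3400}) = 0.9121
E[score] = 0.8085 + 0.7271 + 0.9121 = 2.4477

2.45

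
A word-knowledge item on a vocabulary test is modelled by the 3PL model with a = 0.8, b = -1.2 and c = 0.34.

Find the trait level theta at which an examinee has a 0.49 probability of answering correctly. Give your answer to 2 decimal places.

-2.73

P(theta) = c + (1 − c) · 1 / (1 + exp(−a(theta − b)))
Remove guessing floor: (0.49 − 0.34)/(1 − 0.34) = 0.2273
logit = ln(0.2273/0.7727) = -1.2238
theta = b + logit/(a) = -1.2 + (-1.2238)/0.8000 = -2.7297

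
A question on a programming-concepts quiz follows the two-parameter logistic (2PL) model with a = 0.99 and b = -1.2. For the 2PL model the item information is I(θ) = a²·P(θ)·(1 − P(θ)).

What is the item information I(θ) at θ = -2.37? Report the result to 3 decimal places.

P = 1/(1+e^{1.1583}) = 0.2390
P(1−P) = 0.2390 × 0.7610 = 0.1819
I = a² × P(1−P) = 0.99² × 0.1819 = 0.17825

0.178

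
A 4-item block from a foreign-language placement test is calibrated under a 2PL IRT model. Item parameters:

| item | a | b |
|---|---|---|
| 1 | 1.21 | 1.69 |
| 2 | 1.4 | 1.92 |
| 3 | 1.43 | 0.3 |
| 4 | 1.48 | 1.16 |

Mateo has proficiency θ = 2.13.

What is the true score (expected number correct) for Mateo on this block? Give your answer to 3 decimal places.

P(θ) = 1 / (1 + exp(−a(θ − b)))
P_1 = 1/(1+e^{-0.5324}) = 0.6300
P_2 = 1/(1+e^{-0.2940}) = 0.5730
P_3 = 1/(1+e^{-2.6169}) = 0.9319
P_4 = 1/(1+e^{-1.4356}) = 0.8078
E[score] = 0.6300 + 0.5730 + 0.9319 + 0.8078 = 2.9427

2.943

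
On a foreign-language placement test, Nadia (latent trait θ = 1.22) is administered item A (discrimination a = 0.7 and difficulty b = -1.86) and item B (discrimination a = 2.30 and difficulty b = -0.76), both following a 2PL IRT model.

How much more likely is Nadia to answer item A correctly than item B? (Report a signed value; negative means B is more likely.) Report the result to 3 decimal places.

-0.093

P(θ) = 1 / (1 + exp(−a(θ − b)))
P_A = 0.8962
P_B = 0.9896
P_A − P_B = -0.0934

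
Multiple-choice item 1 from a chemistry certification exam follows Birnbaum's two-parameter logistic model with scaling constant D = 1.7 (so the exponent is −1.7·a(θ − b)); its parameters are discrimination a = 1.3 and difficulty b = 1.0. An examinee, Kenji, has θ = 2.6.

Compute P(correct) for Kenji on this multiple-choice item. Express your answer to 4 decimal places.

P(θ) = 1 / (1 + exp(−D·a(θ − b)))
Exponent: 1.7 × 1.3 × (2.6 − 1.0) = 3.5360
1/(1 + e^{-3.5360}) = 0.9717
P = 0.9717

0.9717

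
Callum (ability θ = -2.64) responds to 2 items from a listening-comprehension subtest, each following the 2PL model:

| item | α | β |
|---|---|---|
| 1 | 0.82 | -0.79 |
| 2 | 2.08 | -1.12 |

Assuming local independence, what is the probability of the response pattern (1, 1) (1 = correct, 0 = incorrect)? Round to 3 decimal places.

0.007

P(θ) = 1 / (1 + exp(−α(θ − β)))
P_1 = 1/(1+e^{1.5170}) = 0.1799
P_2 = 1/(1+e^{3.1616}) = 0.0406
L = P_1 × P_2 = 0.1799 × 0.0406 = 0.00731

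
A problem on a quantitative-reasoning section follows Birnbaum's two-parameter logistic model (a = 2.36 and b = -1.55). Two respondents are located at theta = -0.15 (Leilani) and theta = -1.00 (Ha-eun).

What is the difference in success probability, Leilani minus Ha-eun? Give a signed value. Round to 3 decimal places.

P(theta) = 1 / (1 + exp(−a(theta − b)))
P(Leilani) = 0.9646  [exponent 3.3040]
P(Ha-eun) = 0.7855  [exponent 1.2980]
Difference = 0.9646 − 0.7855 = 0.1791

0.179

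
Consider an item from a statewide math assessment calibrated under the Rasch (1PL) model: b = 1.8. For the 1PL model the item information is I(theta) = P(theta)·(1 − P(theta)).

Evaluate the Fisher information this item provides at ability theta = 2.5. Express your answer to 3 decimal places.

P = 1/(1+e^{-0.7000}) = 0.6682
P(1−P) = 0.6682 × 0.3318 = 0.2217
I = P(1−P) = 0.22171

0.222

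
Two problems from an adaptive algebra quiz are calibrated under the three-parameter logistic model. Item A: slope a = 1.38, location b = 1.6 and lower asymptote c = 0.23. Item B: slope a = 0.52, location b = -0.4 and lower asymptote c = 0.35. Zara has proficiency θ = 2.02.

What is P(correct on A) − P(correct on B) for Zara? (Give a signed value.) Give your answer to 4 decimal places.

P(θ) = c + (1 − c) · 1 / (1 + exp(−a(θ − b)))
P_A = 0.7236
P_B = 0.8562
P_A − P_B = -0.1326

-0.1326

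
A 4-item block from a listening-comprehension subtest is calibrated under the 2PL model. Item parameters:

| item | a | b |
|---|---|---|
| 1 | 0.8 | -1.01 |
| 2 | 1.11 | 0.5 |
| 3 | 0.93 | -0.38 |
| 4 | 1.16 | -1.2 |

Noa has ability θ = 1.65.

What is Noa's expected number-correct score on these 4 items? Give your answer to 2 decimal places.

P(θ) = 1 / (1 + exp(−a(θ − b)))
P_1 = 1/(1+e^{-2.1280}) = 0.8936
P_2 = 1/(1+e^{-1.2765}) = 0.7819
P_3 = 1/(1+e^{-1.8879}) = 0.8685
P_4 = 1/(1+e^{-3.3060}) = 0.9646
E[score] = 0.8936 + 0.7819 + 0.8685 + 0.9646 = 3.5086

3.51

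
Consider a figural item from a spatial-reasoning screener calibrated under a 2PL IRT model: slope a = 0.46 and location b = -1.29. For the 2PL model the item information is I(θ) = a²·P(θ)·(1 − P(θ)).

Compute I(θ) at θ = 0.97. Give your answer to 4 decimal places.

0.0408

P = 1/(1+e^{-1.0396}) = 0.7388
P(1−P) = 0.7388 × 0.2612 = 0.1930
I = a² × P(1−P) = 0.46² × 0.1930 = 0.04084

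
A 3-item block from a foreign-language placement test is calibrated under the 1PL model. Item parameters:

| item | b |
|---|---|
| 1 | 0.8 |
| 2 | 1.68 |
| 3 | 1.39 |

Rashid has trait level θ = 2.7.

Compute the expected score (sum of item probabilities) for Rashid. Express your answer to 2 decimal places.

P(θ) = 1 / (1 + exp(−(θ − b)))
P_1 = 1/(1+e^{-1.9000}) = 0.8699
P_2 = 1/(1+e^{-1.0200}) = 0.7350
P_3 = 1/(1+e^{-1.3100}) = 0.7875
E[score] = 0.8699 + 0.7350 + 0.7875 = 2.3924

2.39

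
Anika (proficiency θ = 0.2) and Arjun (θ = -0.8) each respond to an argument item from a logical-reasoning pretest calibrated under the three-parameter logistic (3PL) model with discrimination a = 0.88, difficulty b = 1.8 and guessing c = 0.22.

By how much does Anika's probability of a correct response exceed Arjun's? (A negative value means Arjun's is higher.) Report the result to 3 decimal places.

0.081

P(θ) = c + (1 − c) · 1 / (1 + exp(−a(θ − b)))
P(Anika) = 0.3733  [exponent -1.4080]
P(Arjun) = 0.2919  [exponent -2.2880]
Difference = 0.3733 − 0.2919 = 0.0815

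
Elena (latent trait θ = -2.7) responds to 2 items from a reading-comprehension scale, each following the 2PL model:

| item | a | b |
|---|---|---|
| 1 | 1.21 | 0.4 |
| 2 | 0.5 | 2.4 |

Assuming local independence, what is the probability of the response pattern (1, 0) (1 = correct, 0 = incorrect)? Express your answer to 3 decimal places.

P(θ) = 1 / (1 + exp(−a(θ − b)))
P_1 = 1/(1+e^{3.7510}) = 0.0230
P_2 = 1/(1+e^{2.5500}) = 0.0724
L = P_1 × (1−P_2) = 0.0230 × 0.9276 = 0.02129

0.021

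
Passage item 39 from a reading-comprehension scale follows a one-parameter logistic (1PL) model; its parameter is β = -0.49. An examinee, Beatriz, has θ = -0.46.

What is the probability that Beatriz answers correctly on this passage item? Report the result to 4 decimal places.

P(θ) = 1 / (1 + exp(−(θ − β)))
Exponent: (-0.46 − (-0.49)) = 0.0300
1/(1 + e^{-0.0300}) = 0.5075
P = 0.5075

0.5075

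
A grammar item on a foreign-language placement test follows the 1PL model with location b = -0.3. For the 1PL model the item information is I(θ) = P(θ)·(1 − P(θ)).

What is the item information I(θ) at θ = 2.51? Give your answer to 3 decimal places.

P = 1/(1+e^{-2.8100}) = 0.9432
P(1−P) = 0.9432 × 0.0568 = 0.0536
I = P(1−P) = 0.05356

0.054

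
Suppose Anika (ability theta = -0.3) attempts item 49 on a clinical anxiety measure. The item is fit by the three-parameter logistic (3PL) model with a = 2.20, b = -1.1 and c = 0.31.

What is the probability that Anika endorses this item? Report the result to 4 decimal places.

P(theta) = c + (1 − c) · 1 / (1 + exp(−a(theta − b)))
Exponent: 2.20 × (-0.3 − (-1.1)) = 1.7600
1/(1 + e^{-1.7600}) = 0.8532
P = 0.31 + 0.69 × 0.8532 = 0.8987

0.8987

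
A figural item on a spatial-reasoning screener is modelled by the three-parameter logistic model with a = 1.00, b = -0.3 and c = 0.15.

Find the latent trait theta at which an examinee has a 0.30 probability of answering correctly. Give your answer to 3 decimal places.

P(theta) = c + (1 − c) · 1 / (1 + exp(−a(theta − b)))
Remove guessing floor: (0.30 − 0.15)/(1 − 0.15) = 0.1765
logit = ln(0.1765/0.8235) = -1.5404
theta = b + logit/(a) = -0.3 + (-1.5404)/1.0000 = -1.8404

-1.840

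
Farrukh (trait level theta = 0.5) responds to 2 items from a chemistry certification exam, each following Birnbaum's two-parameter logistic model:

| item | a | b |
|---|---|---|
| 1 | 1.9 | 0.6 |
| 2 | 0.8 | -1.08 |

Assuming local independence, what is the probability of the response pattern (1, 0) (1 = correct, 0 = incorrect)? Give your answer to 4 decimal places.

0.0997

P(theta) = 1 / (1 + exp(−a(theta − b)))
P_1 = 1/(1+e^{0.1900}) = 0.4526
P_2 = 1/(1+e^{-1.2640}) = 0.7797
L = P_1 × (1−P_2) = 0.4526 × 0.2203 = 0.09971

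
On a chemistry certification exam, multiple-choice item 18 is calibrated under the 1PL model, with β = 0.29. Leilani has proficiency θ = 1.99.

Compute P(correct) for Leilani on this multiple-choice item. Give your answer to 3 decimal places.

P(θ) = 1 / (1 + exp(−(θ − β)))
Exponent: (1.99 − 0.29) = 1.7000
1/(1 + e^{-1.7000}) = 0.8455
P = 0.8455

0.846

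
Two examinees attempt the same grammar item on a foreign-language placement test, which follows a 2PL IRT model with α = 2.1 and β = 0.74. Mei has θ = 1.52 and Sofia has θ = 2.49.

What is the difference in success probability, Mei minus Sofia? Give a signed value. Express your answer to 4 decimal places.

P(θ) = 1 / (1 + exp(−α(θ − β)))
P(Mei) = 0.8373  [exponent 1.6380]
P(Sofia) = 0.9753  [exponent 3.6750]
Difference = 0.8373 − 0.9753 = -0.1380

-0.1380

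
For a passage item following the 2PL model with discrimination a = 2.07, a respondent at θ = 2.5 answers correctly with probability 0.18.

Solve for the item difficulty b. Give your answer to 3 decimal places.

3.233

P(θ) = 1 / (1 + exp(−a(θ − b)))
logit(0.18) = ln(0.18/0.82) = -1.5163
b = θ − logit/(a) = 2.5 − (-1.5163)/2.0700 = 3.2325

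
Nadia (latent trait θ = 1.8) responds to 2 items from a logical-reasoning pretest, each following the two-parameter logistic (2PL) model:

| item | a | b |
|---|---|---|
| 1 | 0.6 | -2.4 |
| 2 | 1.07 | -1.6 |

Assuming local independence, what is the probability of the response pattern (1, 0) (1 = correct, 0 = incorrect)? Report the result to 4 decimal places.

P(θ) = 1 / (1 + exp(−a(θ − b)))
P_1 = 1/(1+e^{-2.5200}) = 0.9255
P_2 = 1/(1+e^{-3.6380}) = 0.9744
L = P_1 × (1−P_2) = 0.9255 × 0.0256 = 0.02372

0.0237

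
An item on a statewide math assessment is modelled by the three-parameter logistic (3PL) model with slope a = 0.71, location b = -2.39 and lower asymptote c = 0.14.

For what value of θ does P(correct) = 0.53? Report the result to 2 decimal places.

P(θ) = c + (1 − c) · 1 / (1 + exp(−a(θ − b)))
Remove guessing floor: (0.53 − 0.14)/(1 − 0.14) = 0.4535
logit = ln(0.4535/0.5465) = -0.1866
θ = b + logit/(a) = -2.39 + (-0.1866)/0.7100 = -2.6528

-2.65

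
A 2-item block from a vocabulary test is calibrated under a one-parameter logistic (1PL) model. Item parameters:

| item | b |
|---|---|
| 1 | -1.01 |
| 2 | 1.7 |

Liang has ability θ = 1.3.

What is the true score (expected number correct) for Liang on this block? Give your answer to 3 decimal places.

1.311

P(θ) = 1 / (1 + exp(−(θ − b)))
P_1 = 1/(1+e^{-2.3100}) = 0.9097
P_2 = 1/(1+e^{0.4000}) = 0.4013
E[score] = 0.9097 + 0.4013 = 1.3110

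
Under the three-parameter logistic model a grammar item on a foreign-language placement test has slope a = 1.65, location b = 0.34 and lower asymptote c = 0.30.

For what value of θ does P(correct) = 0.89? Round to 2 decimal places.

1.36

P(θ) = c + (1 − c) · 1 / (1 + exp(−a(θ − b)))
Remove guessing floor: (0.89 − 0.30)/(1 − 0.30) = 0.8429
logit = ln(0.8429/0.1571) = 1.6796
θ = b + logit/(a) = 0.34 + 1.6796/1.6500 = 1.3580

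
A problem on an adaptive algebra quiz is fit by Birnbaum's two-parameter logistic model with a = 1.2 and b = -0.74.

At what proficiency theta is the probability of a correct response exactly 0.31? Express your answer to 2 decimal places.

P(theta) = 1 / (1 + exp(−a(theta − b)))
logit = ln(0.3100/0.6900) = -0.8001
theta = b + logit/(a) = -0.74 + (-0.8001)/1.2000 = -1.4068

-1.41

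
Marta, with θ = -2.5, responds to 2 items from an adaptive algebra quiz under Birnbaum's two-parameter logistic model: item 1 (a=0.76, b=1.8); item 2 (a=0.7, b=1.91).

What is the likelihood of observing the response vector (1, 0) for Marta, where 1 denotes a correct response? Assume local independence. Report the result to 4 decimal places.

0.0351

P(θ) = 1 / (1 + exp(−a(θ − b)))
P_1 = 1/(1+e^{3.2680}) = 0.0367
P_2 = 1/(1+e^{3.0870}) = 0.0436
L = P_1 × (1−P_2) = 0.0367 × 0.9564 = 0.03508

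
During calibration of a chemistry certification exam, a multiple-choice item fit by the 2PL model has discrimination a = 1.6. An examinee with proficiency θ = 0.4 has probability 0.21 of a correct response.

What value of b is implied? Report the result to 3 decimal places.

P(θ) = 1 / (1 + exp(−a(θ − b)))
logit(0.21) = ln(0.21/0.79) = -1.3249
b = θ − logit/(a) = 0.4 − (-1.3249)/1.6000 = 1.2281

1.228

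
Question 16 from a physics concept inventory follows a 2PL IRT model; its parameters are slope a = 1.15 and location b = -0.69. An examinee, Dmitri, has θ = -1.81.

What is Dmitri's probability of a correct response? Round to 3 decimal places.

P(θ) = 1 / (1 + exp(−a(θ − b)))
Exponent: 1.15 × (-1.81 − (-0.69)) = -1.2880
1/(1 + e^{1.2880}) = 0.2162

0.216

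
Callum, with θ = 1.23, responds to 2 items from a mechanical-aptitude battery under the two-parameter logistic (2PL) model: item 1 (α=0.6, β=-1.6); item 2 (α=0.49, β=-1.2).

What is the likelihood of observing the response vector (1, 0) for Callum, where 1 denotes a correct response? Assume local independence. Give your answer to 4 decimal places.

0.1971

P(θ) = 1 / (1 + exp(−α(θ − β)))
P_1 = 1/(1+e^{-1.6980}) = 0.8453
P_2 = 1/(1+e^{-1.1907}) = 0.7669
L = P_1 × (1−P_2) = 0.8453 × 0.2331 = 0.19706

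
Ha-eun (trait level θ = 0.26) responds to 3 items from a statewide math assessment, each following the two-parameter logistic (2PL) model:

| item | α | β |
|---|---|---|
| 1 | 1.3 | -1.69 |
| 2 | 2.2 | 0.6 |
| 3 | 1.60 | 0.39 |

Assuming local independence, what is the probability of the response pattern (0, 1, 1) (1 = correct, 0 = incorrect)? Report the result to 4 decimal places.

P(θ) = 1 / (1 + exp(−α(θ − β)))
P_1 = 1/(1+e^{-2.5350}) = 0.9266
P_2 = 1/(1+e^{0.7480}) = 0.3213
P_3 = 1/(1+e^{0.2080}) = 0.4482
L = (1−P_1) × P_2 × P_3 = 0.0734 × 0.3213 × 0.4482 = 0.01057

0.0106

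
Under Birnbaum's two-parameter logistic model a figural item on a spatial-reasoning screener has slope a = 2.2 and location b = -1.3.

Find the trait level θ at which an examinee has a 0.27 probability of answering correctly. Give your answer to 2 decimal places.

-1.75

P(θ) = 1 / (1 + exp(−a(θ − b)))
logit = ln(0.2700/0.7300) = -0.9946
θ = b + logit/(a) = -1.3 + (-0.9946)/2.2000 = -1.7521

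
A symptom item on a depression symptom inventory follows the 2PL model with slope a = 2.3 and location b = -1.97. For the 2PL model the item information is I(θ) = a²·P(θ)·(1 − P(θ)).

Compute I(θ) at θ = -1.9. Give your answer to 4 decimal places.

1.3140

P = 1/(1+e^{-0.1610}) = 0.5402
P(1−P) = 0.5402 × 0.4598 = 0.2484
I = a² × P(1−P) = 2.3² × 0.2484 = 1.31397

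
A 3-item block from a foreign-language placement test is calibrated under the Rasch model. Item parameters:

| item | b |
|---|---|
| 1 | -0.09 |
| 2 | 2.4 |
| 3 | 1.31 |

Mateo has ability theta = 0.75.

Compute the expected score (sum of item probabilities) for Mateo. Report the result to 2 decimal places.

1.22

P(theta) = 1 / (1 + exp(−(theta − b)))
P_1 = 1/(1+e^{-0.8400}) = 0.6985
P_2 = 1/(1+e^{1.6500}) = 0.1611
P_3 = 1/(1+e^{0.5600}) = 0.3635
E[score] = 0.6985 + 0.1611 + 0.3635 = 1.2231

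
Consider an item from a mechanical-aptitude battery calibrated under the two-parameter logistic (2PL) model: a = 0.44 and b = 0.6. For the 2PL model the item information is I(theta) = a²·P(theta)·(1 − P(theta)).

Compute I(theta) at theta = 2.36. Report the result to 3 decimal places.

P = 1/(1+e^{-0.7744}) = 0.6845
P(1−P) = 0.6845 × 0.3155 = 0.2160
I = a² × P(1−P) = 0.44² × 0.2160 = 0.04181

0.042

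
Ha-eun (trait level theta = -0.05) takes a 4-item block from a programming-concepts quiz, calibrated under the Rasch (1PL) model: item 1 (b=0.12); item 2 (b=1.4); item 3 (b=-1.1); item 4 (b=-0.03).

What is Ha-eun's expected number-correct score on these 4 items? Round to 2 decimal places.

P(theta) = 1 / (1 + exp(−(theta − b)))
P_1 = 1/(1+e^{0.1700}) = 0.4576
P_2 = 1/(1+e^{1.4500}) = 0.1900
P_3 = 1/(1+e^{-1.0500}) = 0.7408
P_4 = 1/(1+e^{0.0200}) = 0.4950
E[score] = 0.4576 + 0.1900 + 0.7408 + 0.4950 = 1.8834

1.88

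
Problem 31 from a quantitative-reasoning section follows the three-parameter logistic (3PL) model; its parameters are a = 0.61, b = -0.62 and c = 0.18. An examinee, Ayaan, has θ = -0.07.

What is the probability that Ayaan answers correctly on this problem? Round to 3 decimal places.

0.658

P(θ) = c + (1 − c) · 1 / (1 + exp(−a(θ − b)))
Exponent: 0.61 × (-0.07 − (-0.62)) = 0.3355
1/(1 + e^{-0.3355}) = 0.5831
P = 0.18 + 0.82 × 0.5831 = 0.6581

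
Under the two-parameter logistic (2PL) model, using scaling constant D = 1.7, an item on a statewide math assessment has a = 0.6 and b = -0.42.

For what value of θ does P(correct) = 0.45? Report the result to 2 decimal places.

-0.62

P(θ) = 1 / (1 + exp(−D·a(θ − b)))
logit = ln(0.4500/0.5500) = -0.2007
θ = b + logit/(1.7·a) = -0.42 + (-0.2007)/1.0200 = -0.6167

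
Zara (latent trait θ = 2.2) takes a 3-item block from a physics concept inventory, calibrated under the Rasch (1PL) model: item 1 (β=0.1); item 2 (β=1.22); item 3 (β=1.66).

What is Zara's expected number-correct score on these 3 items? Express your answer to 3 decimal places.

2.250

P(θ) = 1 / (1 + exp(−(θ − β)))
P_1 = 1/(1+e^{-2.1000}) = 0.8909
P_2 = 1/(1+e^{-0.9800}) = 0.7271
P_3 = 1/(1+e^{-0.5400}) = 0.6318
E[score] = 0.8909 + 0.7271 + 0.6318 = 2.2498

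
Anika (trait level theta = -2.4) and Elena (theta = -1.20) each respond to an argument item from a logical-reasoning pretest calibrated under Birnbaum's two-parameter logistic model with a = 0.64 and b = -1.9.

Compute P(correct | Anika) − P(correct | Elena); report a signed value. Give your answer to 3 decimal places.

-0.189

P(theta) = 1 / (1 + exp(−a(theta − b)))
P(Anika) = 0.4207  [exponent -0.3200]
P(Elena) = 0.6102  [exponent 0.4480]
Difference = 0.4207 − 0.6102 = -0.1895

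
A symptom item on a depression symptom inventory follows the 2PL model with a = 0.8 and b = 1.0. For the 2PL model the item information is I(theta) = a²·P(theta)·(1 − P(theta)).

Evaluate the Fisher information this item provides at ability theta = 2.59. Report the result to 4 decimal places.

0.1094

P = 1/(1+e^{-1.2720}) = 0.7811
P(1−P) = 0.7811 × 0.2189 = 0.1710
I = a² × P(1−P) = 0.8² × 0.1710 = 0.10943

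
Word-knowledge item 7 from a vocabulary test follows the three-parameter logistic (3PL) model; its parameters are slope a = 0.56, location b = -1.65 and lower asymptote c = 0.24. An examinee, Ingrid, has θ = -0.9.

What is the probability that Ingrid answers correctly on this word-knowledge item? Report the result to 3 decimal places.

0.699

P(θ) = c + (1 − c) · 1 / (1 + exp(−a(θ − b)))
Exponent: 0.56 × (-0.9 − (-1.65)) = 0.4200
1/(1 + e^{-0.4200}) = 0.6035
P = 0.24 + 0.76 × 0.6035 = 0.6986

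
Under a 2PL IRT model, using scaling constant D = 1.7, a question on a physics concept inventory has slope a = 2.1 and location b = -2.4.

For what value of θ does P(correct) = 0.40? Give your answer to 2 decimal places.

-2.51

P(θ) = 1 / (1 + exp(−D·a(θ − b)))
logit = ln(0.4000/0.6000) = -0.4055
θ = b + logit/(1.7·a) = -2.4 + (-0.4055)/3.5700 = -2.5136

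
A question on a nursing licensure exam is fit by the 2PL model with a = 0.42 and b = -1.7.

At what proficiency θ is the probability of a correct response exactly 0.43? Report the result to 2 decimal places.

-2.37

P(θ) = 1 / (1 + exp(−a(θ − b)))
logit = ln(0.4300/0.5700) = -0.2819
θ = b + logit/(a) = -1.7 + (-0.2819)/0.4200 = -2.3711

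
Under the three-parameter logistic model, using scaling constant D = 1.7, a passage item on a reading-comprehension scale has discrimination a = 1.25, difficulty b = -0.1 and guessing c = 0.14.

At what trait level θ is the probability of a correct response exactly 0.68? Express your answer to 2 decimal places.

P(θ) = c + (1 − c) · 1 / (1 + exp(−D·a(θ − b)))
Remove guessing floor: (0.68 − 0.14)/(1 − 0.14) = 0.6279
logit = ln(0.6279/0.3721) = 0.5232
θ = b + logit/(1.7·a) = -0.1 + 0.5232/2.1250 = 0.1462

0.15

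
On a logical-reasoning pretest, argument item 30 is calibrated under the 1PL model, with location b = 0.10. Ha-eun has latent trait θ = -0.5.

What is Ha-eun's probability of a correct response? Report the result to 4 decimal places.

P(θ) = 1 / (1 + exp(−(θ − b)))
Exponent: (-0.5 − 0.10) = -0.6000
1/(1 + e^{0.6000}) = 0.3543
P = 0.3543

0.3543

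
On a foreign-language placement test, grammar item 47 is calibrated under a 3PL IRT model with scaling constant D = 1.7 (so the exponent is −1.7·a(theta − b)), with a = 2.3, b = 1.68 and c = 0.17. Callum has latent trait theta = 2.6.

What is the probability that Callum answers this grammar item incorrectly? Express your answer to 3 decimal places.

0.022

P(theta) = c + (1 − c) · 1 / (1 + exp(−D·a(theta − b)))
Exponent: 1.7 × 2.3 × (2.6 − 1.68) = 3.5972
1/(1 + e^{-3.5972}) = 0.9733
P = 0.17 + 0.83 × 0.9733 = 0.9779
P(incorrect) = 1 − 0.9779 = 0.0221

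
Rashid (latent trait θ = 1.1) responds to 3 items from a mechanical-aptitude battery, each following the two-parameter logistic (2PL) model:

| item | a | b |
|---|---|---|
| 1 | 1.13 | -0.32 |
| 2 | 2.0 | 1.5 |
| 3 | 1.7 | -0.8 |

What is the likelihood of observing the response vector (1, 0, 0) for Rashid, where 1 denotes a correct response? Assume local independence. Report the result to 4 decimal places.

0.0219

P(θ) = 1 / (1 + exp(−a(θ − b)))
P_1 = 1/(1+e^{-1.6046}) = 0.8327
P_2 = 1/(1+e^{0.8000}) = 0.3100
P_3 = 1/(1+e^{-3.2300}) = 0.9619
L = P_1 × (1−P_2) × (1−P_3) = 0.8327 × 0.6900 × 0.0381 = 0.02186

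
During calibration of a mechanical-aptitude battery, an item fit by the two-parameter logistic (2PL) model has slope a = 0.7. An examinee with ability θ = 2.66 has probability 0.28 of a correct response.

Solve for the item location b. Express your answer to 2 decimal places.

4.01

P(θ) = 1 / (1 + exp(−a(θ − b)))
logit(0.28) = ln(0.28/0.72) = -0.9445
b = θ − logit/(a) = 2.66 − (-0.9445)/0.7000 = 4.0092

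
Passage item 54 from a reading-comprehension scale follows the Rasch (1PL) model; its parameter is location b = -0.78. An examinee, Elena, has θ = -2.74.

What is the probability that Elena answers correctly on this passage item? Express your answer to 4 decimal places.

0.1235

P(θ) = 1 / (1 + exp(−(θ − b)))
Exponent: (-2.74 − (-0.78)) = -1.9600
1/(1 + e^{1.9600}) = 0.1235
P = 0.1235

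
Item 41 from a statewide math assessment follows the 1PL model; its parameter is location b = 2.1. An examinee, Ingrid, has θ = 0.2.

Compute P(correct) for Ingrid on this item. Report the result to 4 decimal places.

P(θ) = 1 / (1 + exp(−(θ − b)))
Exponent: (0.2 − 2.1) = -1.9000
1/(1 + e^{1.9000}) = 0.1301
P = 0.1301

0.1301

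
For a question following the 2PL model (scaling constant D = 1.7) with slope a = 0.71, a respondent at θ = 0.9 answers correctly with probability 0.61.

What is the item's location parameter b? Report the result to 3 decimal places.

P(θ) = 1 / (1 + exp(−D·a(θ − b)))
logit(0.61) = ln(0.61/0.39) = 0.4473
b = θ − logit/(1.7·a) = 0.9 − 0.4473/1.2070 = 0.5294

0.529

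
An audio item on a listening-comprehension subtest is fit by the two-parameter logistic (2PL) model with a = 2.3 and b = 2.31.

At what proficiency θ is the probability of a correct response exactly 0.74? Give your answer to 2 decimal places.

2.76

P(θ) = 1 / (1 + exp(−a(θ − b)))
logit = ln(0.7400/0.2600) = 1.0460
θ = b + logit/(a) = 2.31 + 1.0460/2.3000 = 2.7648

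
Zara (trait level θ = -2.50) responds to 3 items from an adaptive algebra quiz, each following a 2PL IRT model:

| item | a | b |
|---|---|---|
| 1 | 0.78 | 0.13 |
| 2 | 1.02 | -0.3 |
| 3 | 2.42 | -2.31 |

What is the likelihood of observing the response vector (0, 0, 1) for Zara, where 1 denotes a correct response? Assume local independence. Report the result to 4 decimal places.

0.3101

P(θ) = 1 / (1 + exp(−a(θ − b)))
P_1 = 1/(1+e^{2.0514}) = 0.1139
P_2 = 1/(1+e^{2.2440}) = 0.0959
P_3 = 1/(1+e^{0.4598}) = 0.3870
L = (1−P_1) × (1−P_2) × P_3 = 0.8861 × 0.9041 × 0.3870 = 0.31007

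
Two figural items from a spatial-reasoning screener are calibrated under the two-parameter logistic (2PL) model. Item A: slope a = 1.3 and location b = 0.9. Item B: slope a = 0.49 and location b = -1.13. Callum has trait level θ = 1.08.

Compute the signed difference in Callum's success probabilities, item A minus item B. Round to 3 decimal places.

P(θ) = 1 / (1 + exp(−a(θ − b)))
P_A = 0.5582
P_B = 0.7470
P_A − P_B = -0.1888

-0.189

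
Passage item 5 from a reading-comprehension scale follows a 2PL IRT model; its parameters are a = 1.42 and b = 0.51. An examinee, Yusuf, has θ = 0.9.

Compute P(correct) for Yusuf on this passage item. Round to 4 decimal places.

P(θ) = 1 / (1 + exp(−a(θ − b)))
Exponent: 1.42 × (0.9 − 0.51) = 0.5538
1/(1 + e^{-0.5538}) = 0.6350

0.6350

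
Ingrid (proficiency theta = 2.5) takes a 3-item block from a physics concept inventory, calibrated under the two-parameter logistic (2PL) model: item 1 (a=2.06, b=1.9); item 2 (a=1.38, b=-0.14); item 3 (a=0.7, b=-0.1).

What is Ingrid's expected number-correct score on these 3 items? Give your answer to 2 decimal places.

P(theta) = 1 / (1 + exp(−a(theta − b)))
P_1 = 1/(1+e^{-1.2360}) = 0.7749
P_2 = 1/(1+e^{-3.6432}) = 0.9745
P_3 = 1/(1+e^{-1.8200}) = 0.8606
E[score] = 0.7749 + 0.9745 + 0.8606 = 2.6099

2.61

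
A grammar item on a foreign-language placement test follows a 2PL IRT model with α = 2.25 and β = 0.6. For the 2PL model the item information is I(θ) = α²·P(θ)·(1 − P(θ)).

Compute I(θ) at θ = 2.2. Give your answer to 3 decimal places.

P = 1/(1+e^{-3.6000}) = 0.9734
P(1−P) = 0.9734 × 0.0266 = 0.0259
I = α² × P(1−P) = 2.25² × 0.0259 = 0.13107

0.131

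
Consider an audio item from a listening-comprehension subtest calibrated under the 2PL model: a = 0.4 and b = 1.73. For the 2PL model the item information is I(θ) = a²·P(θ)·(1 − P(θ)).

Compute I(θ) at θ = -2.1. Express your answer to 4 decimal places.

0.0234

P = 1/(1+e^{1.5320}) = 0.1777
P(1−P) = 0.1777 × 0.8223 = 0.1461
I = a² × P(1−P) = 0.4² × 0.1461 = 0.02338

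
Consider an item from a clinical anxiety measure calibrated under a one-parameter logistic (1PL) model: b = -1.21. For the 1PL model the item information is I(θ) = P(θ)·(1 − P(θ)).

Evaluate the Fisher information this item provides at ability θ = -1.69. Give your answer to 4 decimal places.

P = 1/(1+e^{0.4800}) = 0.3823
P(1−P) = 0.3823 × 0.6177 = 0.2361
I = P(1−P) = 0.23614

0.2361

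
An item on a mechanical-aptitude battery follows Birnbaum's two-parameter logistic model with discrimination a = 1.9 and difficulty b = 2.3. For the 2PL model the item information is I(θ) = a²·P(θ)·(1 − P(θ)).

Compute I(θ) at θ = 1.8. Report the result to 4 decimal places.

P = 1/(1+e^{0.9500}) = 0.2789
P(1−P) = 0.2789 × 0.7211 = 0.2011
I = a² × P(1−P) = 1.9² × 0.2011 = 0.72600

0.7260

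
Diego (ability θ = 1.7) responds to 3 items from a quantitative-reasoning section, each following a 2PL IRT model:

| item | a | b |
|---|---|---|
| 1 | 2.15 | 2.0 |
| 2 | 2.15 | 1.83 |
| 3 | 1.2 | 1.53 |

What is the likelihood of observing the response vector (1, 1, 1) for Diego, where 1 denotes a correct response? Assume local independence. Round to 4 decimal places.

P(θ) = 1 / (1 + exp(−a(θ − b)))
P_1 = 1/(1+e^{0.6450}) = 0.3441
P_2 = 1/(1+e^{0.2795}) = 0.4306
P_3 = 1/(1+e^{-0.2040}) = 0.5508
L = P_1 × P_2 × P_3 = 0.3441 × 0.4306 × 0.5508 = 0.08161

0.0816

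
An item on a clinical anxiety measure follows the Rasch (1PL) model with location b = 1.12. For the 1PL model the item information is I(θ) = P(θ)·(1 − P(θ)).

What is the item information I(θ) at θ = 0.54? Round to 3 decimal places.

0.230

P = 1/(1+e^{0.5800}) = 0.3589
P(1−P) = 0.3589 × 0.6411 = 0.2301
I = P(1−P) = 0.23010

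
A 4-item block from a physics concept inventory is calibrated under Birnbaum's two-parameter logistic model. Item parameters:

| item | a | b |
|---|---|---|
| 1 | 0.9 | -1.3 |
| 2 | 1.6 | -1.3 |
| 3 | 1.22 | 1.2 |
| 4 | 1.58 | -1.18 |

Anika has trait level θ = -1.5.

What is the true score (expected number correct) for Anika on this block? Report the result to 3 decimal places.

P(θ) = 1 / (1 + exp(−a(θ − b)))
P_1 = 1/(1+e^{0.1800}) = 0.4551
P_2 = 1/(1+e^{0.3200}) = 0.4207
P_3 = 1/(1+e^{3.2940}) = 0.0358
P_4 = 1/(1+e^{0.5056}) = 0.3762
E[score] = 0.4551 + 0.4207 + 0.0358 + 0.3762 = 1.2878

1.288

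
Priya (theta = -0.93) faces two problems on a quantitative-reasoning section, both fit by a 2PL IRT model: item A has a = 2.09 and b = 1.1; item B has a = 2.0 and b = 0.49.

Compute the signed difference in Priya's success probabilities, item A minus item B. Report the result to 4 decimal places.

P(theta) = 1 / (1 + exp(−a(theta − b)))
P_A = 0.0142
P_B = 0.0552
P_A − P_B = -0.0410

-0.0410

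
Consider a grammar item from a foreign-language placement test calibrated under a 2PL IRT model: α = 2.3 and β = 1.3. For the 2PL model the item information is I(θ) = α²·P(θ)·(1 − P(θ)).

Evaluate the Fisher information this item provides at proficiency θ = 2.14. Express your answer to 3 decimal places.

0.585

P = 1/(1+e^{-1.9320}) = 0.8735
P(1−P) = 0.8735 × 0.1265 = 0.1105
I = α² × P(1−P) = 2.3² × 0.1105 = 0.58465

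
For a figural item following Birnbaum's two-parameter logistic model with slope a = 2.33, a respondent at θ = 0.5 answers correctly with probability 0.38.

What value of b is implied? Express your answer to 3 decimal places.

P(θ) = 1 / (1 + exp(−a(θ − b)))
logit(0.38) = ln(0.38/0.62) = -0.4895
b = θ − logit/(a) = 0.5 − (-0.4895)/2.3300 = 0.7101

0.710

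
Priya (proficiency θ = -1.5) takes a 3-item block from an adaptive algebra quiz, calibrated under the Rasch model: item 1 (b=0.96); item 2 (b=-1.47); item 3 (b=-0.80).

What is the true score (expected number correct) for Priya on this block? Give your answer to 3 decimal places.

P(θ) = 1 / (1 + exp(−(θ − b)))
P_1 = 1/(1+e^{2.4600}) = 0.0787
P_2 = 1/(1+e^{0.0300}) = 0.4925
P_3 = 1/(1+e^{0.7000}) = 0.3318
E[score] = 0.0787 + 0.4925 + 0.3318 = 0.9030

0.903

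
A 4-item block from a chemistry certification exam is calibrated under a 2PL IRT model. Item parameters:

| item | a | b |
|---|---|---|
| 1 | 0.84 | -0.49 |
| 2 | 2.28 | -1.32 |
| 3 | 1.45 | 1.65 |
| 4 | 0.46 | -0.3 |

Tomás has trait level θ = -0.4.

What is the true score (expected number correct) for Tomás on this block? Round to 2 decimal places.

1.95

P(θ) = 1 / (1 + exp(−a(θ − b)))
P_1 = 1/(1+e^{-0.0756}) = 0.5189
P_2 = 1/(1+e^{-2.0976}) = 0.8907
P_3 = 1/(1+e^{2.9725}) = 0.0487
P_4 = 1/(1+e^{0.0460}) = 0.4885
E[score] = 0.5189 + 0.8907 + 0.0487 + 0.4885 = 1.9467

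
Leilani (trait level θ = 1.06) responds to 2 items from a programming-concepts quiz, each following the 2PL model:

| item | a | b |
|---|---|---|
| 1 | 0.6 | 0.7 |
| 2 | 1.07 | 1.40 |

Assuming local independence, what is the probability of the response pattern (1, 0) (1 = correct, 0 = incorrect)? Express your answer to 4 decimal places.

0.3267

P(θ) = 1 / (1 + exp(−a(θ − b)))
P_1 = 1/(1+e^{-0.2160}) = 0.5538
P_2 = 1/(1+e^{0.3638}) = 0.4100
L = P_1 × (1−P_2) = 0.5538 × 0.5900 = 0.32671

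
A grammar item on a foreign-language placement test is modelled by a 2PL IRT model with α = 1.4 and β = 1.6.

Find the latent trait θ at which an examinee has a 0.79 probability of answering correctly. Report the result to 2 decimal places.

P(θ) = 1 / (1 + exp(−α(θ − β)))
logit = ln(0.7900/0.2100) = 1.3249
θ = β + logit/(α) = 1.6 + 1.3249/1.4000 = 2.5464

2.55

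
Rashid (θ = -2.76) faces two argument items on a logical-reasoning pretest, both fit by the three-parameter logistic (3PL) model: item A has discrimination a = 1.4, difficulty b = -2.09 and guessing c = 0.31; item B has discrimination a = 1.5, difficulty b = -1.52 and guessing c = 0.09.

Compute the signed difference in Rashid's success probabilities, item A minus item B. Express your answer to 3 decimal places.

P(θ) = c + (1 − c) · 1 / (1 + exp(−a(θ − b)))
P_A = 0.5041
P_B = 0.2126
P_A − P_B = 0.2915

0.292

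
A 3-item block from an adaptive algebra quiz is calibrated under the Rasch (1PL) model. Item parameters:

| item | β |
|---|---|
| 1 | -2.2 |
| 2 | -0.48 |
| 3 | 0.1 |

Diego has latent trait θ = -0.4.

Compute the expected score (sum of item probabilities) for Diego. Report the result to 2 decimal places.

P(θ) = 1 / (1 + exp(−(θ − β)))
P_1 = 1/(1+e^{-1.8000}) = 0.8581
P_2 = 1/(1+e^{-0.0800}) = 0.5200
P_3 = 1/(1+e^{0.5000}) = 0.3775
E[score] = 0.8581 + 0.5200 + 0.3775 = 1.7557

1.76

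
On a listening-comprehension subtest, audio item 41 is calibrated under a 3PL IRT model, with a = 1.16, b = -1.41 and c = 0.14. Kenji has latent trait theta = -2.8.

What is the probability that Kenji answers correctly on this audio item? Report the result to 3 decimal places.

0.283

P(theta) = c + (1 − c) · 1 / (1 + exp(−a(theta − b)))
Exponent: 1.16 × (-2.8 − (-1.41)) = -1.6124
1/(1 + e^{1.6124}) = 0.1663
P = 0.14 + 0.86 × 0.1663 = 0.2830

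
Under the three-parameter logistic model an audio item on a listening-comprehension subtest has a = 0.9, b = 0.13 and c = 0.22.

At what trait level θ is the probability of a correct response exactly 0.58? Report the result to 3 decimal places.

P(θ) = c + (1 − c) · 1 / (1 + exp(−a(θ − b)))
Remove guessing floor: (0.58 − 0.22)/(1 − 0.22) = 0.4615
logit = ln(0.4615/0.5385) = -0.1542
θ = b + logit/(a) = 0.13 + (-0.1542)/0.9000 = -0.0413

-0.041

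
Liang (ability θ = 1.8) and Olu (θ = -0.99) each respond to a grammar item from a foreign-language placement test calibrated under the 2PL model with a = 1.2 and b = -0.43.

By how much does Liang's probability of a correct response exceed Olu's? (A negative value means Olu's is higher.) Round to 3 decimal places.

P(θ) = 1 / (1 + exp(−a(θ − b)))
P(Liang) = 0.9356  [exponent 2.6760]
P(Olu) = 0.3380  [exponent -0.6720]
Difference = 0.9356 − 0.3380 = 0.5975

0.598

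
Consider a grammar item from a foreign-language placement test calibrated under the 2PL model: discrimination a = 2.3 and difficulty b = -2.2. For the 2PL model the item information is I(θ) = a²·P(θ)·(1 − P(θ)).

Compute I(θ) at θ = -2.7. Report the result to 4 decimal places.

P = 1/(1+e^{1.1500}) = 0.2405
P(1−P) = 0.2405 × 0.7595 = 0.1827
I = a² × P(1−P) = 2.3² × 0.1827 = 0.96624

0.9662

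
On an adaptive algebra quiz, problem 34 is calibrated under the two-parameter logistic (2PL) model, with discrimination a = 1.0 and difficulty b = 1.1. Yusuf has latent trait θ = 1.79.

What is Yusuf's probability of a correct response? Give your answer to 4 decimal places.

P(θ) = 1 / (1 + exp(−a(θ − b)))
Exponent: 1.0 × (1.79 − 1.1) = 0.6900
1/(1 + e^{-0.6900}) = 0.6660

0.6660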